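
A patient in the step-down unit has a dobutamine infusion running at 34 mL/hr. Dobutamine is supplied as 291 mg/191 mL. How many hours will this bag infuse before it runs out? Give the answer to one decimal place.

5.6 hours

Duration = 191 mL ÷ 34 mL/hr = 5.617647 hr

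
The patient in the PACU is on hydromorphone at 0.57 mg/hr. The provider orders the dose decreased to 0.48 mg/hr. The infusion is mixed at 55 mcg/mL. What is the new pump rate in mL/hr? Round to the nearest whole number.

Concentration = 55 mcg/mL = 0.055 mg/mL
Rate = 0.48 mg/hr ÷ 0.055 mg/mL = 8.727273 mL/hr

9 mL/hr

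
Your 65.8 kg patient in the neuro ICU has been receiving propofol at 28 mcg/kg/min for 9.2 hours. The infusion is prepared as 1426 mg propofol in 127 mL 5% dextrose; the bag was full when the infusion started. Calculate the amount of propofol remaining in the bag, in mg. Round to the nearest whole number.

Dose = 28 mcg/kg/min × 65.8 kg = 1842.4 mcg/min
1842.4 mcg/min × 60 min/hr = 110544 mcg/hr
Concentration = 1426 mg ÷ 127 mL = 11.22835 mg/mL = 11228.35 mcg/mL
Rate = 110544 mcg/hr ÷ 11228.35 mcg/mL = 9.845083 mL/hr
Volume infused = 9.845083 mL/hr × 9.2 hr = 90.57476 mL
Volume remaining = 127 − 90.57476 = 36.42524 mL
Drug remaining = 36.42524 mL × 11228.35 mcg/mL = 408995.2 mcg = 408.9952 mg

409 mg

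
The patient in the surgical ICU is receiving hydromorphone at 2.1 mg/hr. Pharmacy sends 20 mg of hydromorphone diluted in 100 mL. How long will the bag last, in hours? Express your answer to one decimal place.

9.5 hours

Concentration = 20 mg ÷ 100 mL = 0.2 mg/mL
Rate = 2.1 mg/hr ÷ 0.2 mg/mL = 10.5 mL/hr
Duration = 100 mL ÷ 10.5 mL/hr = 9.52381 hr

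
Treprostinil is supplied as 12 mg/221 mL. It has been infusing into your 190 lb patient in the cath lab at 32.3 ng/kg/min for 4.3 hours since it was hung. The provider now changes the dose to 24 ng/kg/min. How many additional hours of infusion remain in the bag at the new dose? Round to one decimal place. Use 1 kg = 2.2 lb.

90.7 hours

Initial rate:
Weight = 190 lb ÷ 2.2 lb/kg = 86.36364 kg
Dose = 32.3 ng/kg/min × 86.36364 kg = 2789.545 ng/min
2789.545 ng/min × 60 min/hr = 167372.7 ng/hr
Concentration = 12 mg ÷ 221 mL = 0.05429864 mg/mL = 54298.64 ng/mL
Rate = 167372.7 ng/hr ÷ 54298.64 ng/mL = 3.082448 mL/hr
Volume infused so far = 3.082448 mL/hr × 4.3 hr = 13.25453 mL
Volume remaining = 221 − 13.25453 = 207.7455 mL
New rate:
Dose = 24 ng/kg/min × 86.36364 kg = 2072.727 ng/min
2072.727 ng/min × 60 min/hr = 124363.6 ng/hr
Rate = 124363.6 ng/hr ÷ 54298.64 ng/mL = 2.290364 mL/hr
Time remaining = 207.7455 mL ÷ 2.290364 mL/hr = 90.70414 hr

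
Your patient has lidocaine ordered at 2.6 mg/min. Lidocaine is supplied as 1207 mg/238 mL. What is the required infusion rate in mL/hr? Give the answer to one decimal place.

30.8 mL/hr

2.6 mg/min × 60 min/hr = 156 mg/hr
Concentration = 1207 mg ÷ 238 mL = 5.071429 mg/mL
Rate = 156 mg/hr ÷ 5.071429 mg/mL = 30.76056 mL/hr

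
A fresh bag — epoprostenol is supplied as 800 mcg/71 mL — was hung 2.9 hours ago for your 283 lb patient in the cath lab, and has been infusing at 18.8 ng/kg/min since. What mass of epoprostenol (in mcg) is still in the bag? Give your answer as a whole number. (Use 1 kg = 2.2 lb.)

379 mcg

Weight = 283 lb ÷ 2.2 lb/kg = 128.6364 kg
Dose = 18.8 ng/kg/min × 128.6364 kg = 2418.364 ng/min
2418.364 ng/min × 60 min/hr = 145101.8 ng/hr
Concentration = 800 mcg ÷ 71 mL = 11.26761 mcg/mL = 11267.61 ng/mL
Rate = 145101.8 ng/hr ÷ 11267.61 ng/mL = 12.87779 mL/hr
Volume infused = 12.87779 mL/hr × 2.9 hr = 37.34558 mL
Volume remaining = 71 − 37.34558 = 33.65442 mL
Drug remaining = 33.65442 mL × 11267.61 ng/mL = 379204.7 ng = 379.2047 mcg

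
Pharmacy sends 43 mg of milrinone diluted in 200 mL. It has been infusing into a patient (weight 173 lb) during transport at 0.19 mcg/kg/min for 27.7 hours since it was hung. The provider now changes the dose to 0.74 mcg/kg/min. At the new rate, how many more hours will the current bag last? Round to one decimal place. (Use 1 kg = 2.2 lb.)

Initial rate:
Weight = 173 lb ÷ 2.2 lb/kg = 78.63636 kg
Dose = 0.19 mcg/kg/min × 78.63636 kg = 14.94091 mcg/min
14.94091 mcg/min × 60 min/hr = 896.4545 mcg/hr
Concentration = 43 mg ÷ 200 mL = 0.215 mg/mL = 215 mcg/mL
Rate = 896.4545 mcg/hr ÷ 215 mcg/mL = 4.169556 mL/hr
Volume infused so far = 4.169556 mL/hr × 27.7 hr = 115.4967 mL
Volume remaining = 200 − 115.4967 = 84.5033 mL
New rate:
Dose = 0.74 mcg/kg/min × 78.63636 kg = 58.19091 mcg/min
58.19091 mcg/min × 60 min/hr = 3491.455 mcg/hr
Rate = 3491.455 mcg/hr ÷ 215 mcg/mL = 16.23932 mL/hr
Time remaining = 84.5033 mL ÷ 16.23932 mL/hr = 5.203622 hr

5.2 hours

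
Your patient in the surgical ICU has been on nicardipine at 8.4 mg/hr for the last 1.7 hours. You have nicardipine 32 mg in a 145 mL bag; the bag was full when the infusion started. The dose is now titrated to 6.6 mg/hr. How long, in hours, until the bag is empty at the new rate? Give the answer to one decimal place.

Initial rate:
Concentration = 32 mg ÷ 145 mL = 0.2206897 mg/mL
Rate = 8.4 mg/hr ÷ 0.2206897 mg/mL = 38.0625 mL/hr
Volume infused so far = 38.0625 mL/hr × 1.7 hr = 64.70625 mL
Volume remaining = 145 − 64.70625 = 80.29375 mL
New rate:
Rate = 6.6 mg/hr ÷ 0.2206897 mg/mL = 29.90625 mL/hr
Time remaining = 80.29375 mL ÷ 29.90625 mL/hr = 2.684848 hr

2.7 hours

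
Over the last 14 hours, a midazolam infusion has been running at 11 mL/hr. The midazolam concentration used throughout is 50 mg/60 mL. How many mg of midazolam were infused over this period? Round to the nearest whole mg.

Concentration = 50 mg ÷ 60 mL = 0.8333333 mg/mL
Drug rate = 11 mL/hr × 0.8333333 mg/mL = 9.166667 mg/hr
Total = 9.166667 mg/hr × 14 hr = 128.3333 mg

128 mg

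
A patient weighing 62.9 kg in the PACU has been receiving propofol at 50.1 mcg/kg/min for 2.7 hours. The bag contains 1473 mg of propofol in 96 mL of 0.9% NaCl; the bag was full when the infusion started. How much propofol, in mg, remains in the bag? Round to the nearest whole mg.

Dose = 50.1 mcg/kg/min × 62.9 kg = 3151.29 mcg/min
3151.29 mcg/min × 60 min/hr = 189077.4 mcg/hr
Concentration = 1473 mg ÷ 96 mL = 15.34375 mg/mL = 15343.75 mcg/mL
Rate = 189077.4 mcg/hr ÷ 15343.75 mcg/mL = 12.32276 mL/hr
Volume infused = 12.32276 mL/hr × 2.7 hr = 33.27146 mL
Volume remaining = 96 − 33.27146 = 62.72854 mL
Drug remaining = 62.72854 mL × 15343.75 mcg/mL = 962491 mcg = 962.491 mg

962 mg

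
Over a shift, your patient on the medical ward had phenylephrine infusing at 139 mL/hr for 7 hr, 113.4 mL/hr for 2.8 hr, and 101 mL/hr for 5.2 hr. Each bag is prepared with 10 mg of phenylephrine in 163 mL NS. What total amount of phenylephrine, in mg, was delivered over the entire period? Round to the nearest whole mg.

111 mg

Concentration = 10 mg ÷ 163 mL = 0.06134969 mg/mL
Stage 1: 139 mL/hr × 7 hr = 973 mL → 973 mL × 0.06134969 mg/mL = 59.69325 mg
Stage 2: 113.4 mL/hr × 2.8 hr = 317.52 mL → 317.52 mL × 0.06134969 mg/mL = 19.47975 mg
Stage 3: 101 mL/hr × 5.2 hr = 525.2 mL → 525.2 mL × 0.06134969 mg/mL = 32.22086 mg
Total = 59.69325 + 19.47975 + 32.22086 = 111.3939 mg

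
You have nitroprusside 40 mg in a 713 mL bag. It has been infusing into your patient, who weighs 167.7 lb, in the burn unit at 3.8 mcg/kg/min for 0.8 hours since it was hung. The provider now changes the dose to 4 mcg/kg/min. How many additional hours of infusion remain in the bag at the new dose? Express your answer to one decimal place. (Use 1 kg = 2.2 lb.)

Initial rate:
Weight = 167.7 lb ÷ 2.2 lb/kg = 76.22727 kg
Dose = 3.8 mcg/kg/min × 76.22727 kg = 289.6636 mcg/min
289.6636 mcg/min × 60 min/hr = 17379.82 mcg/hr
Concentration = 40 mg ÷ 713 mL = 0.05610098 mg/mL = 56.10098 mcg/mL
Rate = 17379.82 mcg/hr ÷ 56.10098 mcg/mL = 309.7953 mL/hr
Volume infused so far = 309.7953 mL/hr × 0.8 hr = 247.8362 mL
Volume remaining = 713 − 247.8362 = 465.1638 mL
New rate:
Dose = 4 mcg/kg/min × 76.22727 kg = 304.9091 mcg/min
304.9091 mcg/min × 60 min/hr = 18294.55 mcg/hr
Rate = 18294.55 mcg/hr ÷ 56.10098 mcg/mL = 326.1003 mL/hr
Time remaining = 465.1638 mL ÷ 326.1003 mL/hr = 1.426444 hr

1.4 hours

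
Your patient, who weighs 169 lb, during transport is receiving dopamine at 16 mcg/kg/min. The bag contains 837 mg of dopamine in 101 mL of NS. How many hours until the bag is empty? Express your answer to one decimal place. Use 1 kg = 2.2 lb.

Weight = 169 lb ÷ 2.2 lb/kg = 76.81818 kg
Dose = 16 mcg/kg/min × 76.81818 kg = 1229.091 mcg/min
1229.091 mcg/min × 60 min/hr = 73745.45 mcg/hr
Concentration = 837 mg ÷ 101 mL = 8.287129 mg/mL = 8287.129 mcg/mL
Rate = 73745.45 mcg/hr ÷ 8287.129 mcg/mL = 8.898794 mL/hr
Duration = 101 mL ÷ 8.898794 mL/hr = 11.34985 hr

11.3 hours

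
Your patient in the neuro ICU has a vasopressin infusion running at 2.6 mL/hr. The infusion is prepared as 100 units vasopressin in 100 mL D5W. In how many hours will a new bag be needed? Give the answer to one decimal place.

38.5 hours

Duration = 100 mL ÷ 2.6 mL/hr = 38.46154 hr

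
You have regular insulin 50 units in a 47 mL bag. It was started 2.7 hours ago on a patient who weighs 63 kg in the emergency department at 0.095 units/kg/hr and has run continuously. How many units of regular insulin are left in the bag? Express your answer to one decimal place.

Dose = 0.095 units/kg/hr × 63 kg = 5.985 units/hr
Concentration = 50 units ÷ 47 mL = 1.06383 units/mL
Rate = 5.985 units/hr ÷ 1.06383 units/mL = 5.6259 mL/hr
Volume infused = 5.6259 mL/hr × 2.7 hr = 15.18993 mL
Volume remaining = 47 − 15.18993 = 31.81007 mL
Drug remaining = 31.81007 mL × 1.06383 units/mL = 33.8405 units

33.8 units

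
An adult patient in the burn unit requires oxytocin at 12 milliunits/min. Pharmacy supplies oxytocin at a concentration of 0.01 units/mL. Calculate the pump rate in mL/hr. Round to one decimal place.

72.0 mL/hr

12 milliunits/min × 60 min/hr = 720 milliunits/hr
Concentration = 0.01 units/mL = 10 milliunits/mL
Rate = 720 milliunits/hr ÷ 10 milliunits/mL = 72 mL/hr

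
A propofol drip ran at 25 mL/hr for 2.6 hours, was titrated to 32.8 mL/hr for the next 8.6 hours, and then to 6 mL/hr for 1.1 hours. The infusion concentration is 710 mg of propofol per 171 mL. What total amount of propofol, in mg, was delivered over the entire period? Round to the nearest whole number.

Concentration = 710 mg ÷ 171 mL = 4.152047 mg/mL
Stage 1: 25 mL/hr × 2.6 hr = 65 mL → 65 mL × 4.152047 mg/mL = 269.883 mg
Stage 2: 32.8 mL/hr × 8.6 hr = 282.08 mL → 282.08 mL × 4.152047 mg/mL = 1171.209 mg
Stage 3: 6 mL/hr × 1.1 hr = 6.6 mL → 6.6 mL × 4.152047 mg/mL = 27.40351 mg
Total = 269.883 + 1171.209 + 27.40351 = 1468.496 mg

1468 mg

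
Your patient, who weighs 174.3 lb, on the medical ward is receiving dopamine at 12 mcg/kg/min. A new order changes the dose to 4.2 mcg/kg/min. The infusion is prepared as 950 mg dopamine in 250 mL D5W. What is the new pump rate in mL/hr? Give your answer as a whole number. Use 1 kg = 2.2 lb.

Weight = 174.3 lb ÷ 2.2 lb/kg = 79.22727 kg
Dose = 4.2 mcg/kg/min × 79.22727 kg = 332.7545 mcg/min
332.7545 mcg/min × 60 min/hr = 19965.27 mcg/hr
Concentration = 950 mg ÷ 250 mL = 3.8 mg/mL = 3800 mcg/mL
Rate = 19965.27 mcg/hr ÷ 3800 mcg/mL = 5.254019 mL/hr

5 mL/hr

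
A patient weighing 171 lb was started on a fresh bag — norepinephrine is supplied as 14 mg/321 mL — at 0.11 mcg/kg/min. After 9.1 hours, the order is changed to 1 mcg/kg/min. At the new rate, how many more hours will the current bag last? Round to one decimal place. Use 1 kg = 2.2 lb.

Initial rate:
Weight = 171 lb ÷ 2.2 lb/kg = 77.72727 kg
Dose = 0.11 mcg/kg/min × 77.72727 kg = 8.55 mcg/min
8.55 mcg/min × 60 min/hr = 513 mcg/hr
Concentration = 14 mg ÷ 321 mL = 0.04361371 mg/mL = 43.61371 mcg/mL
Rate = 513 mcg/hr ÷ 43.61371 mcg/mL = 11.76236 mL/hr
Volume infused so far = 11.76236 mL/hr × 9.1 hr = 107.0374 mL
Volume remaining = 321 − 107.0374 = 213.9626 mL
New rate:
Dose = 1 mcg/kg/min × 77.72727 kg = 77.72727 mcg/min
77.72727 mcg/min × 60 min/hr = 4663.636 mcg/hr
Rate = 4663.636 mcg/hr ÷ 43.61371 mcg/mL = 106.9305 mL/hr
Time remaining = 213.9626 mL ÷ 106.9305 mL/hr = 2.000949 hr

2.0 hours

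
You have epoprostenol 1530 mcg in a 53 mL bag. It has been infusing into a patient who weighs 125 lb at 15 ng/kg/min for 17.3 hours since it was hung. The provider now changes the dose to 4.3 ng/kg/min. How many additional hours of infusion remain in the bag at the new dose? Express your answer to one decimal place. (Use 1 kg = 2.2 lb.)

Initial rate:
Weight = 125 lb ÷ 2.2 lb/kg = 56.81818 kg
Dose = 15 ng/kg/min × 56.81818 kg = 852.2727 ng/min
852.2727 ng/min × 60 min/hr = 51136.36 ng/hr
Concentration = 1530 mcg ÷ 53 mL = 28.86792 mcg/mL = 28867.92 ng/mL
Rate = 51136.36 ng/hr ÷ 28867.92 ng/mL = 1.77139 mL/hr
Volume infused so far = 1.77139 mL/hr × 17.3 hr = 30.64505 mL
Volume remaining = 53 − 30.64505 = 22.35495 mL
New rate:
Dose = 4.3 ng/kg/min × 56.81818 kg = 244.3182 ng/min
244.3182 ng/min × 60 min/hr = 14659.09 ng/hr
Rate = 14659.09 ng/hr ÷ 28867.92 ng/mL = 0.5077986 mL/hr
Time remaining = 22.35495 mL ÷ 0.5077986 mL/hr = 44.02326 hr

44.0 hours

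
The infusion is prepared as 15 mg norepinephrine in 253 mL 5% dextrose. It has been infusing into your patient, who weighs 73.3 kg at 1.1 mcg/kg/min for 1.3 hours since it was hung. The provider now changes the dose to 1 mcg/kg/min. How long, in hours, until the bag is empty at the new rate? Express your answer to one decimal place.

2.0 hours

Initial rate:
Dose = 1.1 mcg/kg/min × 73.3 kg = 80.63 mcg/min
80.63 mcg/min × 60 min/hr = 4837.8 mcg/hr
Concentration = 15 mg ÷ 253 mL = 0.05928854 mg/mL = 59.28854 mcg/mL
Rate = 4837.8 mcg/hr ÷ 59.28854 mcg/mL = 81.59756 mL/hr
Volume infused so far = 81.59756 mL/hr × 1.3 hr = 106.0768 mL
Volume remaining = 253 − 106.0768 = 146.9232 mL
New rate:
Dose = 1 mcg/kg/min × 73.3 kg = 73.3 mcg/min
73.3 mcg/min × 60 min/hr = 4398 mcg/hr
Rate = 4398 mcg/hr ÷ 59.28854 mcg/mL = 74.1796 mL/hr
Time remaining = 146.9232 mL ÷ 74.1796 mL/hr = 1.980641 hr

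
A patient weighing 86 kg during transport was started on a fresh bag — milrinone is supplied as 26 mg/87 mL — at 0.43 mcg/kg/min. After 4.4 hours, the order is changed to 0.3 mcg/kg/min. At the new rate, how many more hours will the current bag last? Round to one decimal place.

Initial rate:
Dose = 0.43 mcg/kg/min × 86 kg = 36.98 mcg/min
36.98 mcg/min × 60 min/hr = 2218.8 mcg/hr
Concentration = 26 mg ÷ 87 mL = 0.2988506 mg/mL = 298.8506 mcg/mL
Rate = 2218.8 mcg/hr ÷ 298.8506 mcg/mL = 7.424446 mL/hr
Volume infused so far = 7.424446 mL/hr × 4.4 hr = 32.66756 mL
Volume remaining = 87 − 32.66756 = 54.33244 mL
New rate:
Dose = 0.3 mcg/kg/min × 86 kg = 25.8 mcg/min
25.8 mcg/min × 60 min/hr = 1548 mcg/hr
Rate = 1548 mcg/hr ÷ 298.8506 mcg/mL = 5.179846 mL/hr
Time remaining = 54.33244 mL ÷ 5.179846 mL/hr = 10.4892 hr

10.5 hours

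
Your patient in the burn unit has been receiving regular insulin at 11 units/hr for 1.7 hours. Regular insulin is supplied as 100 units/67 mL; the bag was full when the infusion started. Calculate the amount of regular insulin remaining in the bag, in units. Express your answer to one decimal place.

Concentration = 100 units ÷ 67 mL = 1.492537 units/mL
Rate = 11 units/hr ÷ 1.492537 units/mL = 7.37 mL/hr
Volume infused = 7.37 mL/hr × 1.7 hr = 12.529 mL
Volume remaining = 67 − 12.529 = 54.471 mL
Drug remaining = 54.471 mL × 1.492537 units/mL = 81.3 units

81.3 units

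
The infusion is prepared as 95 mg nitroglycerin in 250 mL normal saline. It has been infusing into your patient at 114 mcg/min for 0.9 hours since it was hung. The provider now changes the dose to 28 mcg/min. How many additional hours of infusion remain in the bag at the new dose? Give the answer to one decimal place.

Initial rate:
114 mcg/min × 60 min/hr = 6840 mcg/hr
Concentration = 95 mg ÷ 250 mL = 0.38 mg/mL = 380 mcg/mL
Rate = 6840 mcg/hr ÷ 380 mcg/mL = 18 mL/hr
Volume infused so far = 18 mL/hr × 0.9 hr = 16.2 mL
Volume remaining = 250 − 16.2 = 233.8 mL
New rate:
28 mcg/min × 60 min/hr = 1680 mcg/hr
Rate = 1680 mcg/hr ÷ 380 mcg/mL = 4.421053 mL/hr
Time remaining = 233.8 mL ÷ 4.421053 mL/hr = 52.88333 hr

52.9 hours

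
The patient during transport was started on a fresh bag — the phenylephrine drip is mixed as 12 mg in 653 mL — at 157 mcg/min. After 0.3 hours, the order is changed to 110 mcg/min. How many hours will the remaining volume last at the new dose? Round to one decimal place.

1.4 hours

Initial rate:
157 mcg/min × 60 min/hr = 9420 mcg/hr
Concentration = 12 mg ÷ 653 mL = 0.01837672 mg/mL = 18.37672 mcg/mL
Rate = 9420 mcg/hr ÷ 18.37672 mcg/mL = 512.605 mL/hr
Volume infused so far = 512.605 mL/hr × 0.3 hr = 153.7815 mL
Volume remaining = 653 − 153.7815 = 499.2185 mL
New rate:
110 mcg/min × 60 min/hr = 6600 mcg/hr
Rate = 6600 mcg/hr ÷ 18.37672 mcg/mL = 359.15 mL/hr
Time remaining = 499.2185 mL ÷ 359.15 mL/hr = 1.39 hr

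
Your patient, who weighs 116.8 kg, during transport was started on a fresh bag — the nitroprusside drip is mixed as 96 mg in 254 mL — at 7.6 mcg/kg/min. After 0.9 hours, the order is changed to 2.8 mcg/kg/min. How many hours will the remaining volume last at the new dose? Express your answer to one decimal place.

2.4 hours

Initial rate:
Dose = 7.6 mcg/kg/min × 116.8 kg = 887.68 mcg/min
887.68 mcg/min × 60 min/hr = 53260.8 mcg/hr
Concentration = 96 mg ÷ 254 mL = 0.3779528 mg/mL = 377.9528 mcg/mL
Rate = 53260.8 mcg/hr ÷ 377.9528 mcg/mL = 140.9192 mL/hr
Volume infused so far = 140.9192 mL/hr × 0.9 hr = 126.8273 mL
Volume remaining = 254 − 126.8273 = 127.1727 mL
New rate:
Dose = 2.8 mcg/kg/min × 116.8 kg = 327.04 mcg/min
327.04 mcg/min × 60 min/hr = 19622.4 mcg/hr
Rate = 19622.4 mcg/hr ÷ 377.9528 mcg/mL = 51.9176 mL/hr
Time remaining = 127.1727 mL ÷ 51.9176 mL/hr = 2.449511 hr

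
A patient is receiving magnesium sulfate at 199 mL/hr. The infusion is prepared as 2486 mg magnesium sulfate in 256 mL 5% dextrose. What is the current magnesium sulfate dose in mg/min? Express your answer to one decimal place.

32.2 mg/min

Concentration = 2486 mg ÷ 256 mL = 9.710938 mg/mL
Drug rate = 199 mL/hr × 9.710938 mg/mL = 1932.477 mg/hr
1932.477 mg/hr ÷ 60 min/hr = 32.20794 mg/min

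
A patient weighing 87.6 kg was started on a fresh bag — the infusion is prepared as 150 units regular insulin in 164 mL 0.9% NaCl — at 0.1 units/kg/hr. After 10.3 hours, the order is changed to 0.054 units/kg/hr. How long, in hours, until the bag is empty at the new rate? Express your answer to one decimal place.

Initial rate:
Dose = 0.1 units/kg/hr × 87.6 kg = 8.76 units/hr
Concentration = 150 units ÷ 164 mL = 0.9146341 units/mL
Rate = 8.76 units/hr ÷ 0.9146341 units/mL = 9.5776 mL/hr
Volume infused so far = 9.5776 mL/hr × 10.3 hr = 98.64928 mL
Volume remaining = 164 − 98.64928 = 65.35072 mL
New rate:
Dose = 0.054 units/kg/hr × 87.6 kg = 4.7304 units/hr
Rate = 4.7304 units/hr ÷ 0.9146341 units/mL = 5.171904 mL/hr
Time remaining = 65.35072 mL ÷ 5.171904 mL/hr = 12.63572 hr

12.6 hours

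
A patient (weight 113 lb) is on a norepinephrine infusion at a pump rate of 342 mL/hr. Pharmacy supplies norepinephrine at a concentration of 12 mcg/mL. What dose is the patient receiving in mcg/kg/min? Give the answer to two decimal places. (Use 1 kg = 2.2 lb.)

Weight = 113 lb ÷ 2.2 lb/kg = 51.36364 kg
Drug rate = 342 mL/hr × 12 mcg/mL = 4104 mcg/hr
4104 mcg/hr ÷ 60 min/hr = 68.4 mcg/min
68.4 mcg/min ÷ 51.36364 kg = 1.331681 mcg/kg/min

1.33 mcg/kg/min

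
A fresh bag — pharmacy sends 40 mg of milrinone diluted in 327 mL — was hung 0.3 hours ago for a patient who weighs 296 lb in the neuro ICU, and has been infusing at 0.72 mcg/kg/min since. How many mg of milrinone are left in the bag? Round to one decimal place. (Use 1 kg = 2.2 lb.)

38.3 mg

Weight = 296 lb ÷ 2.2 lb/kg = 134.5455 kg
Dose = 0.72 mcg/kg/min × 134.5455 kg = 96.87273 mcg/min
96.87273 mcg/min × 60 min/hr = 5812.364 mcg/hr
Concentration = 40 mg ÷ 327 mL = 0.1223242 mg/mL = 122.3242 mcg/mL
Rate = 5812.364 mcg/hr ÷ 122.3242 mcg/mL = 47.51607 mL/hr
Volume infused = 47.51607 mL/hr × 0.3 hr = 14.25482 mL
Volume remaining = 327 − 14.25482 = 312.7452 mL
Drug remaining = 312.7452 mL × 122.3242 mcg/mL = 38256.29 mcg = 38.25629 mg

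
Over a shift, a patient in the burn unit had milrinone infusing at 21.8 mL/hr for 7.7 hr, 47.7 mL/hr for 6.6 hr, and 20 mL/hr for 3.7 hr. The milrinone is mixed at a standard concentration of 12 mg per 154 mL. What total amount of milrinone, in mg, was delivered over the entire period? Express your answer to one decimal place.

43.4 mg

Concentration = 12 mg ÷ 154 mL = 0.07792208 mg/mL
Stage 1: 21.8 mL/hr × 7.7 hr = 167.86 mL → 167.86 mL × 0.07792208 mg/mL = 13.08 mg
Stage 2: 47.7 mL/hr × 6.6 hr = 314.82 mL → 314.82 mL × 0.07792208 mg/mL = 24.53143 mg
Stage 3: 20 mL/hr × 3.7 hr = 74 mL → 74 mL × 0.07792208 mg/mL = 5.766234 mg
Total = 13.08 + 24.53143 + 5.766234 = 43.37766 mg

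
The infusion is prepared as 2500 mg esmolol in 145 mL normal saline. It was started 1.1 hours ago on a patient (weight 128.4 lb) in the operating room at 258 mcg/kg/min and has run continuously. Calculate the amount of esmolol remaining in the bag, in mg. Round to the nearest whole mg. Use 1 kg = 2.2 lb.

Weight = 128.4 lb ÷ 2.2 lb/kg = 58.36364 kg
Dose = 258 mcg/kg/min × 58.36364 kg = 15057.82 mcg/min
15057.82 mcg/min × 60 min/hr = 903469.1 mcg/hr
Concentration = 2500 mg ÷ 145 mL = 17.24138 mg/mL = 17241.38 mcg/mL
Rate = 903469.1 mcg/hr ÷ 17241.38 mcg/mL = 52.40121 mL/hr
Volume infused = 52.40121 mL/hr × 1.1 hr = 57.64133 mL
Volume remaining = 145 − 57.64133 = 87.35867 mL
Drug remaining = 87.35867 mL × 17241.38 mcg/mL = 1506184 mcg = 1506.184 mg

1506 mg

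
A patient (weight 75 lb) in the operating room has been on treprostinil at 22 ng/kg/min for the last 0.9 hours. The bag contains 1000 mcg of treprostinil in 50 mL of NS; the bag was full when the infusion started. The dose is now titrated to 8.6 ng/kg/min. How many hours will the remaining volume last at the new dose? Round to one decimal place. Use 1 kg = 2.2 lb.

Initial rate:
Weight = 75 lb ÷ 2.2 lb/kg = 34.09091 kg
Dose = 22 ng/kg/min × 34.09091 kg = 750 ng/min
750 ng/min × 60 min/hr = 45000 ng/hr
Concentration = 1000 mcg ÷ 50 mL = 20 mcg/mL = 20000 ng/mL
Rate = 45000 ng/hr ÷ 20000 ng/mL = 2.25 mL/hr
Volume infused so far = 2.25 mL/hr × 0.9 hr = 2.025 mL
Volume remaining = 50 − 2.025 = 47.975 mL
New rate:
Dose = 8.6 ng/kg/min × 34.09091 kg = 293.1818 ng/min
293.1818 ng/min × 60 min/hr = 17590.91 ng/hr
Rate = 17590.91 ng/hr ÷ 20000 ng/mL = 0.8795455 mL/hr
Time remaining = 47.975 mL ÷ 0.8795455 mL/hr = 54.54522 hr

54.5 hours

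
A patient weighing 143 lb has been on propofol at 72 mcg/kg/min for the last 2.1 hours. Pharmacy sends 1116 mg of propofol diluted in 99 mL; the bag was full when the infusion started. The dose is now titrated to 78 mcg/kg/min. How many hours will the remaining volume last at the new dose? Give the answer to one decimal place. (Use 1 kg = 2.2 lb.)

1.7 hours

Initial rate:
Weight = 143 lb ÷ 2.2 lb/kg = 65 kg
Dose = 72 mcg/kg/min × 65 kg = 4680 mcg/min
4680 mcg/min × 60 min/hr = 280800 mcg/hr
Concentration = 1116 mg ÷ 99 mL = 11.27273 mg/mL = 11272.73 mcg/mL
Rate = 280800 mcg/hr ÷ 11272.73 mcg/mL = 24.90968 mL/hr
Volume infused so far = 24.90968 mL/hr × 2.1 hr = 52.31032 mL
Volume remaining = 99 − 52.31032 = 46.68968 mL
New rate:
Dose = 78 mcg/kg/min × 65 kg = 5070 mcg/min
5070 mcg/min × 60 min/hr = 304200 mcg/hr
Rate = 304200 mcg/hr ÷ 11272.73 mcg/mL = 26.98548 mL/hr
Time remaining = 46.68968 mL ÷ 26.98548 mL/hr = 1.730178 hr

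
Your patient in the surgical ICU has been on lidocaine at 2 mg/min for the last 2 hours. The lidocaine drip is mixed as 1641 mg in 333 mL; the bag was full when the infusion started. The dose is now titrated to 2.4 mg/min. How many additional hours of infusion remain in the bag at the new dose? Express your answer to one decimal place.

Initial rate:
2 mg/min × 60 min/hr = 120 mg/hr
Concentration = 1641 mg ÷ 333 mL = 4.927928 mg/mL
Rate = 120 mg/hr ÷ 4.927928 mg/mL = 24.35101 mL/hr
Volume infused so far = 24.35101 mL/hr × 2 hr = 48.70201 mL
Volume remaining = 333 − 48.70201 = 284.298 mL
New rate:
2.4 mg/min × 60 min/hr = 144 mg/hr
Rate = 144 mg/hr ÷ 4.927928 mg/mL = 29.22121 mL/hr
Time remaining = 284.298 mL ÷ 29.22121 mL/hr = 9.729167 hr

9.7 hours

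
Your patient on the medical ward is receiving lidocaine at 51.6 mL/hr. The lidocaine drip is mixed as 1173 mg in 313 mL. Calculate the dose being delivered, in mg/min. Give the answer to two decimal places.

Concentration = 1173 mg ÷ 313 mL = 3.747604 mg/mL
Drug rate = 51.6 mL/hr × 3.747604 mg/mL = 193.3764 mg/hr
193.3764 mg/hr ÷ 60 min/hr = 3.222939 mg/min

3.22 mg/min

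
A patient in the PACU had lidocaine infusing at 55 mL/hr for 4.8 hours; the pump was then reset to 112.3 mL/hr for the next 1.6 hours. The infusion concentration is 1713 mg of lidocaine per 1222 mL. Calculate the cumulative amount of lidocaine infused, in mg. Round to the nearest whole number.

622 mg

Concentration = 1713 mg ÷ 1222 mL = 1.4018 mg/mL
Stage 1: 55 mL/hr × 4.8 hr = 264 mL → 264 mL × 1.4018 mg/mL = 370.0753 mg
Stage 2: 112.3 mL/hr × 1.6 hr = 179.68 mL → 179.68 mL × 1.4018 mg/mL = 251.8755 mg
Total = 370.0753 + 251.8755 = 621.9508 mg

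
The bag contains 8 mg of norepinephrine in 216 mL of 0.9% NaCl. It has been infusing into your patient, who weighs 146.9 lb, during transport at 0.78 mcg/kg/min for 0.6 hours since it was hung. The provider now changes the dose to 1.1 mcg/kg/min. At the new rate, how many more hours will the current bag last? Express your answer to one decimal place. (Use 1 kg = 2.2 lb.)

Initial rate:
Weight = 146.9 lb ÷ 2.2 lb/kg = 66.77273 kg
Dose = 0.78 mcg/kg/min × 66.77273 kg = 52.08273 mcg/min
52.08273 mcg/min × 60 min/hr = 3124.964 mcg/hr
Concentration = 8 mg ÷ 216 mL = 0.03703704 mg/mL = 37.03704 mcg/mL
Rate = 3124.964 mcg/hr ÷ 37.03704 mcg/mL = 84.37402 mL/hr
Volume infused so far = 84.37402 mL/hr × 0.6 hr = 50.62441 mL
Volume remaining = 216 − 50.62441 = 165.3756 mL
New rate:
Dose = 1.1 mcg/kg/min × 66.77273 kg = 73.45 mcg/min
73.45 mcg/min × 60 min/hr = 4407 mcg/hr
Rate = 4407 mcg/hr ÷ 37.03704 mcg/mL = 118.989 mL/hr
Time remaining = 165.3756 mL ÷ 118.989 mL/hr = 1.389839 hr

1.4 hours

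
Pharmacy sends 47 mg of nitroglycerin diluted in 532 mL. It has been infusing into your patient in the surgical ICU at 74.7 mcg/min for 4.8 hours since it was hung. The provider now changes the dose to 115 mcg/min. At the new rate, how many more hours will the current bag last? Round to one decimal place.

Initial rate:
74.7 mcg/min × 60 min/hr = 4482 mcg/hr
Concentration = 47 mg ÷ 532 mL = 0.08834586 mg/mL = 88.34586 mcg/mL
Rate = 4482 mcg/hr ÷ 88.34586 mcg/mL = 50.73243 mL/hr
Volume infused so far = 50.73243 mL/hr × 4.8 hr = 243.5156 mL
Volume remaining = 532 − 243.5156 = 288.4844 mL
New rate:
115 mcg/min × 60 min/hr = 6900 mcg/hr
Rate = 6900 mcg/hr ÷ 88.34586 mcg/mL = 78.10213 mL/hr
Time remaining = 288.4844 mL ÷ 78.10213 mL/hr = 3.693681 hr

3.7 hours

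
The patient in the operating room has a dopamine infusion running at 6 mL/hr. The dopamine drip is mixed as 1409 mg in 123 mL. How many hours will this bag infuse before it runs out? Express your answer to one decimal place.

20.5 hours

Duration = 123 mL ÷ 6 mL/hr = 20.5 hr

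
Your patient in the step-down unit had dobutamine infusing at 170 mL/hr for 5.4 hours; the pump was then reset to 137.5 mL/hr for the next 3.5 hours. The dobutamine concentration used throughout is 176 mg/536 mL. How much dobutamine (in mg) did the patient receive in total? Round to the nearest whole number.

Concentration = 176 mg ÷ 536 mL = 0.3283582 mg/mL
Stage 1: 170 mL/hr × 5.4 hr = 918 mL → 918 mL × 0.3283582 mg/mL = 301.4328 mg
Stage 2: 137.5 mL/hr × 3.5 hr = 481.25 mL → 481.25 mL × 0.3283582 mg/mL = 158.0224 mg
Total = 301.4328 + 158.0224 = 459.4552 mg

459 mg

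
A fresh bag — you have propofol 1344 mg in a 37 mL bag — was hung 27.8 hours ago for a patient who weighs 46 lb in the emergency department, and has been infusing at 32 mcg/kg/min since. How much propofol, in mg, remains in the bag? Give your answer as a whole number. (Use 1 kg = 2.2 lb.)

Weight = 46 lb ÷ 2.2 lb/kg = 20.90909 kg
Dose = 32 mcg/kg/min × 20.90909 kg = 669.0909 mcg/min
669.0909 mcg/min × 60 min/hr = 40145.45 mcg/hr
Concentration = 1344 mg ÷ 37 mL = 36.32432 mg/mL = 36324.32 mcg/mL
Rate = 40145.45 mcg/hr ÷ 36324.32 mcg/mL = 1.105195 mL/hr
Volume infused = 1.105195 mL/hr × 27.8 hr = 30.72442 mL
Volume remaining = 37 − 30.72442 = 6.275584 mL
Drug remaining = 6.275584 mL × 36324.32 mcg/mL = 227956.4 mcg = 227.9564 mg

228 mg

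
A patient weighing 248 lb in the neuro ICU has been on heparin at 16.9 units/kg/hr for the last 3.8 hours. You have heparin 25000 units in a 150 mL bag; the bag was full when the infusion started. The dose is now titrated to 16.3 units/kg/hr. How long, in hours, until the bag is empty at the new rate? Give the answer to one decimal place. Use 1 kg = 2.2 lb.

9.7 hours

Initial rate:
Weight = 248 lb ÷ 2.2 lb/kg = 112.7273 kg
Dose = 16.9 units/kg/hr × 112.7273 kg = 1905.091 units/hr
Concentration = 25000 units ÷ 150 mL = 166.6667 units/mL
Rate = 1905.091 units/hr ÷ 166.6667 units/mL = 11.43055 mL/hr
Volume infused so far = 11.43055 mL/hr × 3.8 hr = 43.43607 mL
Volume remaining = 150 − 43.43607 = 106.5639 mL
New rate:
Dose = 16.3 units/kg/hr × 112.7273 kg = 1837.455 units/hr
Rate = 1837.455 units/hr ÷ 166.6667 units/mL = 11.02473 mL/hr
Time remaining = 106.5639 mL ÷ 11.02473 mL/hr = 9.665901 hr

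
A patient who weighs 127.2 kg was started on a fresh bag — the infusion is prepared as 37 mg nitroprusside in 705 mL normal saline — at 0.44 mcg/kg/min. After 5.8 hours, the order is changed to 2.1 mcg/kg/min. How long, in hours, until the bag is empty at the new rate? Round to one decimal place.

1.1 hours

Initial rate:
Dose = 0.44 mcg/kg/min × 127.2 kg = 55.968 mcg/min
55.968 mcg/min × 60 min/hr = 3358.08 mcg/hr
Concentration = 37 mg ÷ 705 mL = 0.05248227 mg/mL = 52.48227 mcg/mL
Rate = 3358.08 mcg/hr ÷ 52.48227 mcg/mL = 63.98504 mL/hr
Volume infused so far = 63.98504 mL/hr × 5.8 hr = 371.1132 mL
Volume remaining = 705 − 371.1132 = 333.8868 mL
New rate:
Dose = 2.1 mcg/kg/min × 127.2 kg = 267.12 mcg/min
267.12 mcg/min × 60 min/hr = 16027.2 mcg/hr
Rate = 16027.2 mcg/hr ÷ 52.48227 mcg/mL = 305.3831 mL/hr
Time remaining = 333.8868 mL ÷ 305.3831 mL/hr = 1.093337 hr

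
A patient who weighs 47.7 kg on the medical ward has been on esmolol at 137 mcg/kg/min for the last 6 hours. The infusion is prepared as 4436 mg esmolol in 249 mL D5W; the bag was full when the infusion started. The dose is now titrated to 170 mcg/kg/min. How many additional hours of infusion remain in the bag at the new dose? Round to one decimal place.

4.3 hours

Initial rate:
Dose = 137 mcg/kg/min × 47.7 kg = 6534.9 mcg/min
6534.9 mcg/min × 60 min/hr = 392094 mcg/hr
Concentration = 4436 mg ÷ 249 mL = 17.81526 mg/mL = 17815.26 mcg/mL
Rate = 392094 mcg/hr ÷ 17815.26 mcg/mL = 22.00888 mL/hr
Volume infused so far = 22.00888 mL/hr × 6 hr = 132.0533 mL
Volume remaining = 249 − 132.0533 = 116.9467 mL
New rate:
Dose = 170 mcg/kg/min × 47.7 kg = 8109 mcg/min
8109 mcg/min × 60 min/hr = 486540 mcg/hr
Rate = 486540 mcg/hr ÷ 17815.26 mcg/mL = 27.31029 mL/hr
Time remaining = 116.9467 mL ÷ 27.31029 mL/hr = 4.282147 hr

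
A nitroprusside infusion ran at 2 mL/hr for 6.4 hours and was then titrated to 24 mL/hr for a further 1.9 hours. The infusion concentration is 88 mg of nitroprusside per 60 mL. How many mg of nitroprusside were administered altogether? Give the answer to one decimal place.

85.7 mg

Concentration = 88 mg ÷ 60 mL = 1.466667 mg/mL
Stage 1: 2 mL/hr × 6.4 hr = 12.8 mL → 12.8 mL × 1.466667 mg/mL = 18.77333 mg
Stage 2: 24 mL/hr × 1.9 hr = 45.6 mL → 45.6 mL × 1.466667 mg/mL = 66.88 mg
Total = 18.77333 + 66.88 = 85.65333 mg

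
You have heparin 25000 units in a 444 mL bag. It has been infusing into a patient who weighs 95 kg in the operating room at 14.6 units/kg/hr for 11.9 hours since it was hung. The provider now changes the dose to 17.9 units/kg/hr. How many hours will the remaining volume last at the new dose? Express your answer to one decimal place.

Initial rate:
Dose = 14.6 units/kg/hr × 95 kg = 1387 units/hr
Concentration = 25000 units ÷ 444 mL = 56.30631 units/mL
Rate = 1387 units/hr ÷ 56.30631 units/mL = 24.63312 mL/hr
Volume infused so far = 24.63312 mL/hr × 11.9 hr = 293.1341 mL
Volume remaining = 444 − 293.1341 = 150.8659 mL
New rate:
Dose = 17.9 units/kg/hr × 95 kg = 1700.5 units/hr
Rate = 1700.5 units/hr ÷ 56.30631 units/mL = 30.20088 mL/hr
Time remaining = 150.8659 mL ÷ 30.20088 mL/hr = 4.995413 hr

5.0 hours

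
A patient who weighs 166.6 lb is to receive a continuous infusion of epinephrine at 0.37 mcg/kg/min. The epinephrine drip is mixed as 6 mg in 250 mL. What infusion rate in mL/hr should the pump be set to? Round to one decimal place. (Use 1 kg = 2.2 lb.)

Weight = 166.6 lb ÷ 2.2 lb/kg = 75.72727 kg
Dose = 0.37 mcg/kg/min × 75.72727 kg = 28.01909 mcg/min
28.01909 mcg/min × 60 min/hr = 1681.145 mcg/hr
Concentration = 6 mg ÷ 250 mL = 0.024 mg/mL = 24 mcg/mL
Rate = 1681.145 mcg/hr ÷ 24 mcg/mL = 70.04773 mL/hr

70.0 mL/hr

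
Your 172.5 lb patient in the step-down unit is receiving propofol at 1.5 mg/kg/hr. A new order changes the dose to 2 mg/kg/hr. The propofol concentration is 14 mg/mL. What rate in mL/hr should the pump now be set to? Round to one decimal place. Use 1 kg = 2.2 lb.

11.2 mL/hr

Weight = 172.5 lb ÷ 2.2 lb/kg = 78.40909 kg
Dose = 2 mg/kg/hr × 78.40909 kg = 156.8182 mg/hr
Rate = 156.8182 mg/hr ÷ 14 mg/mL = 11.2013 mL/hr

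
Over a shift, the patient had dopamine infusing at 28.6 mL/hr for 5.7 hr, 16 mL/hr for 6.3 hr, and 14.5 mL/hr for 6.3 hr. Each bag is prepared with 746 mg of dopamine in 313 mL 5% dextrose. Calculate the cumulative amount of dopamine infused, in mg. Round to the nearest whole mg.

847 mg

Concentration = 746 mg ÷ 313 mL = 2.383387 mg/mL
Stage 1: 28.6 mL/hr × 5.7 hr = 163.02 mL → 163.02 mL × 2.383387 mg/mL = 388.5397 mg
Stage 2: 16 mL/hr × 6.3 hr = 100.8 mL → 100.8 mL × 2.383387 mg/mL = 240.2454 mg
Stage 3: 14.5 mL/hr × 6.3 hr = 91.35 mL → 91.35 mL × 2.383387 mg/mL = 217.7224 mg
Total = 388.5397 + 240.2454 + 217.7224 = 846.5074 mg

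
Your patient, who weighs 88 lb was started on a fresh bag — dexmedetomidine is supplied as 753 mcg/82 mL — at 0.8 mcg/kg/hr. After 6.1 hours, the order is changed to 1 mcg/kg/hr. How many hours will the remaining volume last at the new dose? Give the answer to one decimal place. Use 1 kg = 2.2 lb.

13.9 hours

Initial rate:
Weight = 88 lb ÷ 2.2 lb/kg = 40 kg
Dose = 0.8 mcg/kg/hr × 40 kg = 32 mcg/hr
Concentration = 753 mcg ÷ 82 mL = 9.182927 mcg/mL
Rate = 32 mcg/hr ÷ 9.182927 mcg/mL = 3.484728 mL/hr
Volume infused so far = 3.484728 mL/hr × 6.1 hr = 21.25684 mL
Volume remaining = 82 − 21.25684 = 60.74316 mL
New rate:
Dose = 1 mcg/kg/hr × 40 kg = 40 mcg/hr
Rate = 40 mcg/hr ÷ 9.182927 mcg/mL = 4.35591 mL/hr
Time remaining = 60.74316 mL ÷ 4.35591 mL/hr = 13.945 hr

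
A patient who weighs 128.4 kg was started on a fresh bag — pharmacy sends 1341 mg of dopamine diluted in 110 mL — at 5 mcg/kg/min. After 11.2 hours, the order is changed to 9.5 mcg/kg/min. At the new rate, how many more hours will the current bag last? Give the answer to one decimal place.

12.4 hours

Initial rate:
Dose = 5 mcg/kg/min × 128.4 kg = 642 mcg/min
642 mcg/min × 60 min/hr = 38520 mcg/hr
Concentration = 1341 mg ÷ 110 mL = 12.19091 mg/mL = 12190.91 mcg/mL
Rate = 38520 mcg/hr ÷ 12190.91 mcg/mL = 3.159732 mL/hr
Volume infused so far = 3.159732 mL/hr × 11.2 hr = 35.38899 mL
Volume remaining = 110 − 35.38899 = 74.61101 mL
New rate:
Dose = 9.5 mcg/kg/min × 128.4 kg = 1219.8 mcg/min
1219.8 mcg/min × 60 min/hr = 73188 mcg/hr
Rate = 73188 mcg/hr ÷ 12190.91 mcg/mL = 6.00349 mL/hr
Time remaining = 74.61101 mL ÷ 6.00349 mL/hr = 12.42794 hr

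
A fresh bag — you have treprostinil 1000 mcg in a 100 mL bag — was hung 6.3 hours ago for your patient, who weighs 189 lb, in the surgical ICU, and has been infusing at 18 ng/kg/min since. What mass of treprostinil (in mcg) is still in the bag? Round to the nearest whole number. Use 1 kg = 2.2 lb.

415 mcg

Weight = 189 lb ÷ 2.2 lb/kg = 85.90909 kg
Dose = 18 ng/kg/min × 85.90909 kg = 1546.364 ng/min
1546.364 ng/min × 60 min/hr = 92781.82 ng/hr
Concentration = 1000 mcg ÷ 100 mL = 10 mcg/mL = 10000 ng/mL
Rate = 92781.82 ng/hr ÷ 10000 ng/mL = 9.278182 mL/hr
Volume infused = 9.278182 mL/hr × 6.3 hr = 58.45255 mL
Volume remaining = 100 − 58.45255 = 41.54745 mL
Drug remaining = 41.54745 mL × 10000 ng/mL = 415474.5 ng = 415.4745 mcg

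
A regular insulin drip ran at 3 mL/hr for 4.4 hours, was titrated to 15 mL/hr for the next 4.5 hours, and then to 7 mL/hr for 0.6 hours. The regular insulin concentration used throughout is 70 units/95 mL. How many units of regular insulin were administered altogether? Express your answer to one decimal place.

62.6 units

Concentration = 70 units ÷ 95 mL = 0.7368421 units/mL
Stage 1: 3 mL/hr × 4.4 hr = 13.2 mL → 13.2 mL × 0.7368421 units/mL = 9.726316 units
Stage 2: 15 mL/hr × 4.5 hr = 67.5 mL → 67.5 mL × 0.7368421 units/mL = 49.73684 units
Stage 3: 7 mL/hr × 0.6 hr = 4.2 mL → 4.2 mL × 0.7368421 units/mL = 3.094737 units
Total = 9.726316 + 49.73684 + 3.094737 = 62.55789 units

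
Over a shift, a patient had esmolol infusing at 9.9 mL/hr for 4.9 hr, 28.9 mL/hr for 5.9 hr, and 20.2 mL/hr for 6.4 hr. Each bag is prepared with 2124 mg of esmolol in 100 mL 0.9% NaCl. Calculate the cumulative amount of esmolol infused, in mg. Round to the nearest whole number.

7398 mg

Concentration = 2124 mg ÷ 100 mL = 21.24 mg/mL
Stage 1: 9.9 mL/hr × 4.9 hr = 48.51 mL → 48.51 mL × 21.24 mg/mL = 1030.352 mg
Stage 2: 28.9 mL/hr × 5.9 hr = 170.51 mL → 170.51 mL × 21.24 mg/mL = 3621.632 mg
Stage 3: 20.2 mL/hr × 6.4 hr = 129.28 mL → 129.28 mL × 21.24 mg/mL = 2745.907 mg
Total = 1030.352 + 3621.632 + 2745.907 = 7397.892 mg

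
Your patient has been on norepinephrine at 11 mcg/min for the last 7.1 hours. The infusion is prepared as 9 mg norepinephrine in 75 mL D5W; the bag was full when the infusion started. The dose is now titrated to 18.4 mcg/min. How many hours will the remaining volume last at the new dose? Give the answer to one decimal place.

Initial rate:
11 mcg/min × 60 min/hr = 660 mcg/hr
Concentration = 9 mg ÷ 75 mL = 0.12 mg/mL = 120 mcg/mL
Rate = 660 mcg/hr ÷ 120 mcg/mL = 5.5 mL/hr
Volume infused so far = 5.5 mL/hr × 7.1 hr = 39.05 mL
Volume remaining = 75 − 39.05 = 35.95 mL
New rate:
18.4 mcg/min × 60 min/hr = 1104 mcg/hr
Rate = 1104 mcg/hr ÷ 120 mcg/mL = 9.2 mL/hr
Time remaining = 35.95 mL ÷ 9.2 mL/hr = 3.907609 hr

3.9 hours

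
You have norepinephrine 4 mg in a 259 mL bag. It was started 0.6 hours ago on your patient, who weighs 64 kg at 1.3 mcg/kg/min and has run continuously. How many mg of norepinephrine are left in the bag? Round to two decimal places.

Dose = 1.3 mcg/kg/min × 64 kg = 83.2 mcg/min
83.2 mcg/min × 60 min/hr = 4992 mcg/hr
Concentration = 4 mg ÷ 259 mL = 0.01544402 mg/mL = 15.44402 mcg/mL
Rate = 4992 mcg/hr ÷ 15.44402 mcg/mL = 323.232 mL/hr
Volume infused = 323.232 mL/hr × 0.6 hr = 193.9392 mL
Volume remaining = 259 − 193.9392 = 65.0608 mL
Drug remaining = 65.0608 mL × 15.44402 mcg/mL = 1004.8 mcg = 1.0048 mg

1.00 mg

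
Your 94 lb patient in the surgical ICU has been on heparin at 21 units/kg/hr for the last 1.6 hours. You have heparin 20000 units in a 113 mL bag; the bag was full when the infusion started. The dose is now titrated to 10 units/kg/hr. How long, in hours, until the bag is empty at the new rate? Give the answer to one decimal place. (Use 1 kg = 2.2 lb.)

Initial rate:
Weight = 94 lb ÷ 2.2 lb/kg = 42.72727 kg
Dose = 21 units/kg/hr × 42.72727 kg = 897.2727 units/hr
Concentration = 20000 units ÷ 113 mL = 176.9912 units/mL
Rate = 897.2727 units/hr ÷ 176.9912 units/mL = 5.069591 mL/hr
Volume infused so far = 5.069591 mL/hr × 1.6 hr = 8.111345 mL
Volume remaining = 113 − 8.111345 = 104.8887 mL
New rate:
Dose = 10 units/kg/hr × 42.72727 kg = 427.2727 units/hr
Rate = 427.2727 units/hr ÷ 176.9912 units/mL = 2.414091 mL/hr
Time remaining = 104.8887 mL ÷ 2.414091 mL/hr = 43.44851 hr

43.4 hours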